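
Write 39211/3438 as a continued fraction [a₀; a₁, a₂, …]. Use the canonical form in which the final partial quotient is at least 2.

39211 = 11·3438 + 1393, so a_0 = 11
3438 = 2·1393 + 652, so a_1 = 2
1393 = 2·652 + 89, so a_2 = 2
652 = 7·89 + 29, so a_3 = 7
89 = 3·29 + 2, so a_4 = 3
29 = 14·2 + 1, so a_5 = 14
2 = 2·1 + 0, so a_6 = 2

[11; 2, 2, 7, 3, 14, 2]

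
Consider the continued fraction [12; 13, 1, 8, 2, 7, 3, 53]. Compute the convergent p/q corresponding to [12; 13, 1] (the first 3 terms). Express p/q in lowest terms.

Use the convergent recurrence hₖ = aₖ·hₖ₋₁ + hₖ₋₂ (and likewise for the denominators kₖ):
a_0 = 12: 12/1
a_1 = 13: 157/13
a_2 = 1: 169/14

169/14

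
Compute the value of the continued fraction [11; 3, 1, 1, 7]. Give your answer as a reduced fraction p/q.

598/53

Compute successive convergents:
a_0 = 11: 11/1
a_1 = 3: 34/3
a_2 = 1: 45/4
a_3 = 1: 79/7
a_4 = 7: 598/53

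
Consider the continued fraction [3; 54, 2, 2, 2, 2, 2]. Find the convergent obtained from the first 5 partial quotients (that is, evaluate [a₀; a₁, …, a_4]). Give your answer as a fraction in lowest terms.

a_0 = 3: 3/1
a_1 = 54: 163/54
a_2 = 2: 329/109
a_3 = 2: 821/272
a_4 = 2: 1971/653

1971/653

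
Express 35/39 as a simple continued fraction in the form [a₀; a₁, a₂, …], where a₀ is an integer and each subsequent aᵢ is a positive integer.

35 ÷ 39 → quotient 0, remainder 35
39 ÷ 35 → quotient 1, remainder 4
35 ÷ 4 → quotient 8, remainder 3
4 ÷ 3 → quotient 1, remainder 1
3 ÷ 1 → quotient 3, remainder 0

[0; 1, 8, 1, 3]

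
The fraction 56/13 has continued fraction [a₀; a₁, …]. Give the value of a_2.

⌊56/13⌋ = 4, remainder 4
⌊13/4⌋ = 3, remainder 1
⌊4/1⌋ = 4, remainder 0

4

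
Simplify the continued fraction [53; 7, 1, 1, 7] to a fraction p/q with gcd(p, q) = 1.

Use the convergent recurrence hₖ = aₖ·hₖ₋₁ + hₖ₋₂ (and likewise for the denominators kₖ):
a_0 = 53: 53/1
a_1 = 7: 372/7
a_2 = 1: 425/8
a_3 = 1: 797/15
a_4 = 7: 6004/113

6004/113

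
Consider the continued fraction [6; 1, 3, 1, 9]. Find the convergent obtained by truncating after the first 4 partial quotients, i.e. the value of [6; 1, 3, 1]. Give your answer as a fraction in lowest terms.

34/5

Compute successive convergents:
a_0 = 6: 6/1
a_1 = 1: 7/1
a_2 = 3: 27/4
a_3 = 1: 34/5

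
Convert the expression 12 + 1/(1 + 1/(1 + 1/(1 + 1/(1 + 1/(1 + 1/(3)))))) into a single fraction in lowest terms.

Start with 3.
1 + 1/(3/1) = 1 + 1/3 = 4/3
1 + 1/(4/3) = 1 + 3/4 = 7/4
1 + 1/(7/4) = 1 + 4/7 = 11/7
1 + 1/(11/7) = 1 + 7/11 = 18/11
1 + 1/(18/11) = 1 + 11/18 = 29/18
12 + 1/(29/18) = 12 + 18/29 = 366/29

366/29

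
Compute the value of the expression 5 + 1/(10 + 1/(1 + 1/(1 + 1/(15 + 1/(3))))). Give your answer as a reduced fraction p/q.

5090/999

Start with 3.
15 + 1/(3/1) = 15 + 1/3 = 46/3
1 + 1/(46/3) = 1 + 3/46 = 49/46
1 + 1/(49/46) = 1 + 46/49 = 95/49
10 + 1/(95/49) = 10 + 49/95 = 999/95
5 + 1/(999/95) = 5 + 95/999 = 5090/999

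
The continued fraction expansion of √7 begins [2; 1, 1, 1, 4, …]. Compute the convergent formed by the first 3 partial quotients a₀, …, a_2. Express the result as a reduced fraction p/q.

5/2

a_0 = 2: 2/1
a_1 = 1: 3/1
a_2 = 1: 5/2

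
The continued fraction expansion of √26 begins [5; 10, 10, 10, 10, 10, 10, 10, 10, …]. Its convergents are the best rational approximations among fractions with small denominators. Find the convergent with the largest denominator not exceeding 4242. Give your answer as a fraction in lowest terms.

5201/1020

a_0 = 5: 5/1  (≤ bound)
a_1 = 10: 51/10  (≤ bound)
a_2 = 10: 515/101  (≤ bound)
a_3 = 10: 5201/1020  (≤ bound)
a_4 = 10: 52525/10301  (> 4242, stop)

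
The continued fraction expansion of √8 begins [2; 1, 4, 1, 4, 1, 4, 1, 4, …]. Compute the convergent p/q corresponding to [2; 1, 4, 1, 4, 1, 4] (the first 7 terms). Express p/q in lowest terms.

478/169

Start with 4.
1 + 1/(4/1) = 1 + 1/4 = 5/4
4 + 1/(5/4) = 4 + 4/5 = 24/5
1 + 1/(24/5) = 1 + 5/24 = 29/24
4 + 1/(29/24) = 4 + 24/29 = 140/29
1 + 1/(140/29) = 1 + 29/140 = 169/140
2 + 1/(169/140) = 2 + 140/169 = 478/169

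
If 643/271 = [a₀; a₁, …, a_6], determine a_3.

Repeatedly divide and take the remainder:
643 = 2·271 + 101, so a_0 = 2
271 = 2·101 + 69, so a_1 = 2
101 = 1·69 + 32, so a_2 = 1
69 = 2·32 + 5, so a_3 = 2

2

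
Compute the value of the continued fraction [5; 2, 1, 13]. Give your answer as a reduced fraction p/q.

219/41

a_0 = 5: 5/1
a_1 = 2: 11/2
a_2 = 1: 16/3
a_3 = 13: 219/41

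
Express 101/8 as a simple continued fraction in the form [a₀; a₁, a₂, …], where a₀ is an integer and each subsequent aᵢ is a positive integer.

[12; 1, 1, 1, 2]

101 = 12·8 + 5, so a_0 = 12
8 = 1·5 + 3, so a_1 = 1
5 = 1·3 + 2, so a_2 = 1
3 = 1·2 + 1, so a_3 = 1
2 = 2·1 + 0, so a_4 = 2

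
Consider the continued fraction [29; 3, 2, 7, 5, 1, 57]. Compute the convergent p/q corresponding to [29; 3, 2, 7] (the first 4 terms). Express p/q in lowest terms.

1523/52

Build up convergents one term at a time:
a_0 = 29: 29/1
a_1 = 3: 88/3
a_2 = 2: 205/7
a_3 = 7: 1523/52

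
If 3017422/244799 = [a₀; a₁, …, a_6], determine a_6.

3017422 ÷ 244799 → quotient 12, remainder 79834
244799 ÷ 79834 → quotient 3, remainder 5297
79834 ÷ 5297 → quotient 15, remainder 379
5297 ÷ 379 → quotient 13, remainder 370
379 ÷ 370 → quotient 1, remainder 9
370 ÷ 9 → quotient 41, remainder 1
9 ÷ 1 → quotient 9, remainder 0

9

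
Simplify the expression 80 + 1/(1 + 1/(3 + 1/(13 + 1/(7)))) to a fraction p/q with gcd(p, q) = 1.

a_0 = 80: 80/1
a_1 = 1: 81/1
a_2 = 3: 323/4
a_3 = 13: 4280/53
a_4 = 7: 30283/375

30283/375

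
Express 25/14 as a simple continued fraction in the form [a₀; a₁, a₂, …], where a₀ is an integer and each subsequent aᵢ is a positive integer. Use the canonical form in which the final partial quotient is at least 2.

[1; 1, 3, 1, 2]

⌊25/14⌋ = 1, remainder 11
⌊14/11⌋ = 1, remainder 3
⌊11/3⌋ = 3, remainder 2
⌊3/2⌋ = 1, remainder 1
⌊2/1⌋ = 2, remainder 0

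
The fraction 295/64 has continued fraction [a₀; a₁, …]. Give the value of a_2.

1

⌊295/64⌋ = 4, remainder 39
⌊64/39⌋ = 1, remainder 25
⌊39/25⌋ = 1, remainder 14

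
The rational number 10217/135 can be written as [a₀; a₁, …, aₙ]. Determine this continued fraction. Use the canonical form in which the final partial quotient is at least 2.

Apply division with remainder until the remainder is 0:
⌊10217/135⌋ = 75, remainder 92
⌊135/92⌋ = 1, remainder 43
⌊92/43⌋ = 2, remainder 6
⌊43/6⌋ = 7, remainder 1
⌊6/1⌋ = 6, remainder 0

[75; 1, 2, 7, 6]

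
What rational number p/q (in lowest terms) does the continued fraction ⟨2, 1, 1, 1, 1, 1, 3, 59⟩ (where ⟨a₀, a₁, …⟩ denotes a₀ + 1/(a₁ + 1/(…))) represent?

4505/1719

a_0 = 2: 2/1
a_1 = 1: 3/1
a_2 = 1: 5/2
a_3 = 1: 8/3
a_4 = 1: 13/5
a_5 = 1: 21/8
a_6 = 3: 76/29
a_7 = 59: 4505/1719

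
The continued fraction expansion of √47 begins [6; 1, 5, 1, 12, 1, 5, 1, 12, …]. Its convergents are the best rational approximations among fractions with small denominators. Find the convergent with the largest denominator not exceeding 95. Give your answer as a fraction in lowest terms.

a_0 = 6: 6/1  (≤ bound)
a_1 = 1: 7/1  (≤ bound)
a_2 = 5: 41/6  (≤ bound)
a_3 = 1: 48/7  (≤ bound)
a_4 = 12: 617/90  (≤ bound)
a_5 = 1: 665/97  (> 95, stop)

617/90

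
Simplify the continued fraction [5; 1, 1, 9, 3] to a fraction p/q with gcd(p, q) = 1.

a_0 = 5: 5/1
a_1 = 1: 6/1
a_2 = 1: 11/2
a_3 = 9: 105/19
a_4 = 3: 326/59

326/59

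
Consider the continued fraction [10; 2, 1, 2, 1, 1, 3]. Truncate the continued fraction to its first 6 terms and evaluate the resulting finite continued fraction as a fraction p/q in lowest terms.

Starting at the tail and folding back:
Start with 1.
1 + 1/(1/1) = 1 + 1/1 = 2/1
2 + 1/(2/1) = 2 + 1/2 = 5/2
1 + 1/(5/2) = 1 + 2/5 = 7/5
2 + 1/(7/5) = 2 + 5/7 = 19/7
10 + 1/(19/7) = 10 + 7/19 = 197/19

197/19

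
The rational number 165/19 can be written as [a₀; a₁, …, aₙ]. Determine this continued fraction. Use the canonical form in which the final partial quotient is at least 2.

Run the Euclidean algorithm, recording each quotient:
⌊165/19⌋ = 8, remainder 13
⌊19/13⌋ = 1, remainder 6
⌊13/6⌋ = 2, remainder 1
⌊6/1⌋ = 6, remainder 0

[8; 1, 2, 6]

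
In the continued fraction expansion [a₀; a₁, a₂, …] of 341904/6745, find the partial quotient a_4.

Repeatedly divide and take the remainder:
⌊341904/6745⌋ = 50, remainder 4654
⌊6745/4654⌋ = 1, remainder 2091
⌊4654/2091⌋ = 2, remainder 472
⌊2091/472⌋ = 4, remainder 203
⌊472/203⌋ = 2, remainder 66

2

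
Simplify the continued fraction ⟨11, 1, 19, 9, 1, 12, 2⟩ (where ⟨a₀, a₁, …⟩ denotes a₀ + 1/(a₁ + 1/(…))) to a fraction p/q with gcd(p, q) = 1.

Start with 2.
12 + 1/(2/1) = 12 + 1/2 = 25/2
1 + 1/(25/2) = 1 + 2/25 = 27/25
9 + 1/(27/25) = 9 + 25/27 = 268/27
19 + 1/(268/27) = 19 + 27/268 = 5119/268
1 + 1/(5119/268) = 1 + 268/5119 = 5387/5119
11 + 1/(5387/5119) = 11 + 5119/5387 = 64376/5387

64376/5387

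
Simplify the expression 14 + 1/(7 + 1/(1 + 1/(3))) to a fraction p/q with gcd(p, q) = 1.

438/31

Start with 3.
1 + 1/(3/1) = 1 + 1/3 = 4/3
7 + 1/(4/3) = 7 + 3/4 = 31/4
14 + 1/(31/4) = 14 + 4/31 = 438/31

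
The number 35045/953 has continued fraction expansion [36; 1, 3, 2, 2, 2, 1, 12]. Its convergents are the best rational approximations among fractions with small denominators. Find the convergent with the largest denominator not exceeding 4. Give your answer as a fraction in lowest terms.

List convergents until the denominator exceeds the bound:
a_0 = 36: 36/1  (≤ bound)
a_1 = 1: 37/1  (≤ bound)
a_2 = 3: 147/4  (≤ bound)
a_3 = 2: 331/9  (> 4, stop)

147/4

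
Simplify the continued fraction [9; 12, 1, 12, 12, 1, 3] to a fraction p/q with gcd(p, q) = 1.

a_0 = 9: 9/1
a_1 = 12: 109/12
a_2 = 1: 118/13
a_3 = 12: 1525/168
a_4 = 12: 18418/2029
a_5 = 1: 19943/2197
a_6 = 3: 78247/8620

78247/8620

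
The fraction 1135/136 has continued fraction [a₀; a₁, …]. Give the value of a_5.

⌊1135/136⌋ = 8, remainder 47
⌊136/47⌋ = 2, remainder 42
⌊47/42⌋ = 1, remainder 5
⌊42/5⌋ = 8, remainder 2
⌊5/2⌋ = 2, remainder 1
⌊2/1⌋ = 2, remainder 0

2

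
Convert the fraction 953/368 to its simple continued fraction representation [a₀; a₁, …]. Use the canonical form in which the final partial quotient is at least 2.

⌊953/368⌋ = 2, remainder 217
⌊368/217⌋ = 1, remainder 151
⌊217/151⌋ = 1, remainder 66
⌊151/66⌋ = 2, remainder 19
⌊66/19⌋ = 3, remainder 9
⌊19/9⌋ = 2, remainder 1
⌊9/1⌋ = 9, remainder 0

[2; 1, 1, 2, 3, 2, 9]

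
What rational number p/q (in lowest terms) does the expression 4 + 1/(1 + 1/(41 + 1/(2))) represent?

423/85

Use the convergent recurrence hₖ = aₖ·hₖ₋₁ + hₖ₋₂ (and likewise for the denominators kₖ):
a_0 = 4: 4/1
a_1 = 1: 5/1
a_2 = 41: 209/42
a_3 = 2: 423/85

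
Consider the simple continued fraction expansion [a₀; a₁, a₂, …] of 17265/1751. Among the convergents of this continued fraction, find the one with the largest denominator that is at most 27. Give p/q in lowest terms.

List convergents until the denominator exceeds the bound:
a_0 = 9: 9/1  (≤ bound)
a_1 = 1: 10/1  (≤ bound)
a_2 = 6: 69/7  (≤ bound)
a_3 = 6: 424/43  (> 27, stop)

69/7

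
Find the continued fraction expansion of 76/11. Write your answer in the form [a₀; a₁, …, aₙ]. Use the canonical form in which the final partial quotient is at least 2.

[6; 1, 10]

76 = 6·11 + 10, so a_0 = 6
11 = 1·10 + 1, so a_1 = 1
10 = 10·1 + 0, so a_2 = 10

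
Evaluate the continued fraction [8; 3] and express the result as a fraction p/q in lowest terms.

25/3

a_0 = 8: 8/1
a_1 = 3: 25/3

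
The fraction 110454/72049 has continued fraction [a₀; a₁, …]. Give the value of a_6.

1

Repeatedly divide and take the remainder:
⌊110454/72049⌋ = 1, remainder 38405
⌊72049/38405⌋ = 1, remainder 33644
⌊38405/33644⌋ = 1, remainder 4761
⌊33644/4761⌋ = 7, remainder 317
⌊4761/317⌋ = 15, remainder 6
⌊317/6⌋ = 52, remainder 5
⌊6/5⌋ = 1, remainder 1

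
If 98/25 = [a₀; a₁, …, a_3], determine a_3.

Apply division with remainder until the remainder is 0:
⌊98/25⌋ = 3, remainder 23
⌊25/23⌋ = 1, remainder 2
⌊23/2⌋ = 11, remainder 1
⌊2/1⌋ = 2, remainder 0

2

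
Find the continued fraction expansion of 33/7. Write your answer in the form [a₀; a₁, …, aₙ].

⌊33/7⌋ = 4, remainder 5
⌊7/5⌋ = 1, remainder 2
⌊5/2⌋ = 2, remainder 1
⌊2/1⌋ = 2, remainder 0

[4; 1, 2, 2]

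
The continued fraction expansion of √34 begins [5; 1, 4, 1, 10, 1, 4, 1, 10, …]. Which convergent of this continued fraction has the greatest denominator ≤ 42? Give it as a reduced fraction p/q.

List convergents until the denominator exceeds the bound:
a_0 = 5: 5/1  (≤ bound)
a_1 = 1: 6/1  (≤ bound)
a_2 = 4: 29/5  (≤ bound)
a_3 = 1: 35/6  (≤ bound)
a_4 = 10: 379/65  (> 42, stop)

35/6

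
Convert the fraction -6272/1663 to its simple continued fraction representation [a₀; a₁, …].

-6272 = -4·1663 + 380, so a_0 = -4
1663 = 4·380 + 143, so a_1 = 4
380 = 2·143 + 94, so a_2 = 2
143 = 1·94 + 49, so a_3 = 1
94 = 1·49 + 45, so a_4 = 1
49 = 1·45 + 4, so a_5 = 1
45 = 11·4 + 1, so a_6 = 11
4 = 4·1 + 0, so a_7 = 4

[-4; 4, 2, 1, 1, 1, 11, 4]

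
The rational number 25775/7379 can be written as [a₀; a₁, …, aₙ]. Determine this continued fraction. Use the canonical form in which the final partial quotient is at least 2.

[3; 2, 35, 3, 8, 4]

⌊25775/7379⌋ = 3, remainder 3638
⌊7379/3638⌋ = 2, remainder 103
⌊3638/103⌋ = 35, remainder 33
⌊103/33⌋ = 3, remainder 4
⌊33/4⌋ = 8, remainder 1
⌊4/1⌋ = 4, remainder 0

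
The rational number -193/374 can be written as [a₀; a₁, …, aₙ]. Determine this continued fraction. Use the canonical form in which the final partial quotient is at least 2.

[-1; 2, 15, 12]

-193 ÷ 374 → quotient -1, remainder 181
374 ÷ 181 → quotient 2, remainder 12
181 ÷ 12 → quotient 15, remainder 1
12 ÷ 1 → quotient 12, remainder 0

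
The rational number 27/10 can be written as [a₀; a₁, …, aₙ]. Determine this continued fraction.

[2; 1, 2, 3]

27 ÷ 10 → quotient 2, remainder 7
10 ÷ 7 → quotient 1, remainder 3
7 ÷ 3 → quotient 2, remainder 1
3 ÷ 1 → quotient 3, remainder 0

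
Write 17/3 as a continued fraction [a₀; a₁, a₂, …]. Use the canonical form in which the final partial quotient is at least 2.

Run the Euclidean algorithm, recording each quotient:
17 ÷ 3 → quotient 5, remainder 2
3 ÷ 2 → quotient 1, remainder 1
2 ÷ 1 → quotient 2, remainder 0

[5; 1, 2]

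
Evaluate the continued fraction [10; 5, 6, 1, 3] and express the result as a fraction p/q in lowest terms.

1417/139

Start with 3.
1 + 1/(3/1) = 1 + 1/3 = 4/3
6 + 1/(4/3) = 6 + 3/4 = 27/4
5 + 1/(27/4) = 5 + 4/27 = 139/27
10 + 1/(139/27) = 10 + 27/139 = 1417/139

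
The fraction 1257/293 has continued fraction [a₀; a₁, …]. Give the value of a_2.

⌊1257/293⌋ = 4, remainder 85
⌊293/85⌋ = 3, remainder 38
⌊85/38⌋ = 2, remainder 9

2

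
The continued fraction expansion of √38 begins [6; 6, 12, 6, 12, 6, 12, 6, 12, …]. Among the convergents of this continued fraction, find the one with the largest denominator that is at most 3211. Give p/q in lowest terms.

List convergents until the denominator exceeds the bound:
a_0 = 6: 6/1  (≤ bound)
a_1 = 6: 37/6  (≤ bound)
a_2 = 12: 450/73  (≤ bound)
a_3 = 6: 2737/444  (≤ bound)
a_4 = 12: 33294/5401  (> 3211, stop)

2737/444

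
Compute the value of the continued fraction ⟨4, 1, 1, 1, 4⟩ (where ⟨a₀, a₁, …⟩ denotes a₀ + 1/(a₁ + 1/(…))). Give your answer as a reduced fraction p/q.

65/14

a_0 = 4: 4/1
a_1 = 1: 5/1
a_2 = 1: 9/2
a_3 = 1: 14/3
a_4 = 4: 65/14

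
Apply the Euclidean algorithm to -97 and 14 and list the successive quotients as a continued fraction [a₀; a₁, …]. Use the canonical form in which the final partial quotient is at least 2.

Repeatedly divide and take the remainder:
⌊-97/14⌋ = -7, remainder 1
⌊14/1⌋ = 14, remainder 0

[-7; 14]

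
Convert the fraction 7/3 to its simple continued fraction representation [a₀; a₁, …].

7 ÷ 3 → quotient 2, remainder 1
3 ÷ 1 → quotient 3, remainder 0

[2; 3]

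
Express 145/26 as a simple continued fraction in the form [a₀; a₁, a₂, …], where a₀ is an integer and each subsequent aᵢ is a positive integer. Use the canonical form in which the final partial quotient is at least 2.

[5; 1, 1, 2, 1, 3]

Repeatedly divide and take the remainder:
145 ÷ 26 → quotient 5, remainder 15
26 ÷ 15 → quotient 1, remainder 11
15 ÷ 11 → quotient 1, remainder 4
11 ÷ 4 → quotient 2, remainder 3
4 ÷ 3 → quotient 1, remainder 1
3 ÷ 1 → quotient 3, remainder 0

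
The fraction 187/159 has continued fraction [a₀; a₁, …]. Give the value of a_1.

Repeatedly divide and take the remainder:
187 = 1·159 + 28, so a_0 = 1
159 = 5·28 + 19, so a_1 = 5

5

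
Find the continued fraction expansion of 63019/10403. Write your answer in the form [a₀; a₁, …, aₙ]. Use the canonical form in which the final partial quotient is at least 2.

[6; 17, 3, 4, 3, 14]

63019 ÷ 10403 → quotient 6, remainder 601
10403 ÷ 601 → quotient 17, remainder 186
601 ÷ 186 → quotient 3, remainder 43
186 ÷ 43 → quotient 4, remainder 14
43 ÷ 14 → quotient 3, remainder 1
14 ÷ 1 → quotient 14, remainder 0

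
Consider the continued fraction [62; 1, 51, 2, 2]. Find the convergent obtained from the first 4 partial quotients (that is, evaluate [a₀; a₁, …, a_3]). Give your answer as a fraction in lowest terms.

Compute successive convergents:
a_0 = 62: 62/1
a_1 = 1: 63/1
a_2 = 51: 3275/52
a_3 = 2: 6613/105

6613/105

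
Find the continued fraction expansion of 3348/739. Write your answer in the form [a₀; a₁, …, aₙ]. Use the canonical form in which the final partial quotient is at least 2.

[4; 1, 1, 7, 1, 2, 2, 6]

⌊3348/739⌋ = 4, remainder 392
⌊739/392⌋ = 1, remainder 347
⌊392/347⌋ = 1, remainder 45
⌊347/45⌋ = 7, remainder 32
⌊45/32⌋ = 1, remainder 13
⌊32/13⌋ = 2, remainder 6
⌊13/6⌋ = 2, remainder 1
⌊6/1⌋ = 6, remainder 0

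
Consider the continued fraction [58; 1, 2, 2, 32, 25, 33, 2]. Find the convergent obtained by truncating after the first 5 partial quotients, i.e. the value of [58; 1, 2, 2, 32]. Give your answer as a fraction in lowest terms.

Compute successive convergents:
a_0 = 58: 58/1
a_1 = 1: 59/1
a_2 = 2: 176/3
a_3 = 2: 411/7
a_4 = 32: 13328/227

13328/227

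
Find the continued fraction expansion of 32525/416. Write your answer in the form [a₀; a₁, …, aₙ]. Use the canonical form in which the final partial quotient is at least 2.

[78; 5, 2, 2, 15]

Repeatedly divide and take the remainder:
32525 ÷ 416 → quotient 78, remainder 77
416 ÷ 77 → quotient 5, remainder 31
77 ÷ 31 → quotient 2, remainder 15
31 ÷ 15 → quotient 2, remainder 1
15 ÷ 1 → quotient 15, remainder 0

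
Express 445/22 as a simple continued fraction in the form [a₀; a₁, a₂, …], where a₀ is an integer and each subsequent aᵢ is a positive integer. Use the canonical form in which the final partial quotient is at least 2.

Apply division with remainder until the remainder is 0:
⌊445/22⌋ = 20, remainder 5
⌊22/5⌋ = 4, remainder 2
⌊5/2⌋ = 2, remainder 1
⌊2/1⌋ = 2, remainder 0

[20; 4, 2, 2]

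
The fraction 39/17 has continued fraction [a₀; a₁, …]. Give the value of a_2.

⌊39/17⌋ = 2, remainder 5
⌊17/5⌋ = 3, remainder 2
⌊5/2⌋ = 2, remainder 1

2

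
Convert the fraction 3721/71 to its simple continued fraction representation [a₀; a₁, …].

[52; 2, 2, 4, 3]

Run the Euclidean algorithm, recording each quotient:
3721 = 52·71 + 29, so a_0 = 52
71 = 2·29 + 13, so a_1 = 2
29 = 2·13 + 3, so a_2 = 2
13 = 4·3 + 1, so a_3 = 4
3 = 3·1 + 0, so a_4 = 3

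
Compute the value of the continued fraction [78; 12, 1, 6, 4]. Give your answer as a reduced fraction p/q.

29123/373

Start with 4.
6 + 1/(4/1) = 6 + 1/4 = 25/4
1 + 1/(25/4) = 1 + 4/25 = 29/25
12 + 1/(29/25) = 12 + 25/29 = 373/29
78 + 1/(373/29) = 78 + 29/373 = 29123/373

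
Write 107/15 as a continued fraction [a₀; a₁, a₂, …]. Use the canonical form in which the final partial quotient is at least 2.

[7; 7, 2]

107 = 7·15 + 2, so a_0 = 7
15 = 7·2 + 1, so a_1 = 7
2 = 2·1 + 0, so a_2 = 2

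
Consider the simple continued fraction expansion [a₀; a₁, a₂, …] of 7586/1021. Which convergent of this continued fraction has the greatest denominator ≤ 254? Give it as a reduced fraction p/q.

743/100

a_0 = 7: 7/1  (≤ bound)
a_1 = 2: 15/2  (≤ bound)
a_2 = 3: 52/7  (≤ bound)
a_3 = 14: 743/100  (≤ bound)
a_4 = 3: 2281/307  (> 254, stop)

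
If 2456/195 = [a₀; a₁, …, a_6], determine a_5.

⌊2456/195⌋ = 12, remainder 116
⌊195/116⌋ = 1, remainder 79
⌊116/79⌋ = 1, remainder 37
⌊79/37⌋ = 2, remainder 5
⌊37/5⌋ = 7, remainder 2
⌊5/2⌋ = 2, remainder 1

2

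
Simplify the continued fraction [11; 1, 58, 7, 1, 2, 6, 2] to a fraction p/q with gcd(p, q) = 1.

223197/18626

Build up convergents one term at a time:
a_0 = 11: 11/1
a_1 = 1: 12/1
a_2 = 58: 707/59
a_3 = 7: 4961/414
a_4 = 1: 5668/473
a_5 = 2: 16297/1360
a_6 = 6: 103450/8633
a_7 = 2: 223197/18626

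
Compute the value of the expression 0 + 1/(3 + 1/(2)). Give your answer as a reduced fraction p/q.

a_0 = 0: 0/1
a_1 = 3: 1/3
a_2 = 2: 2/7

2/7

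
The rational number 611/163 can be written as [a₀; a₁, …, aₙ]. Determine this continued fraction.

[3; 1, 2, 1, 40]

611 ÷ 163 → quotient 3, remainder 122
163 ÷ 122 → quotient 1, remainder 41
122 ÷ 41 → quotient 2, remainder 40
41 ÷ 40 → quotient 1, remainder 1
40 ÷ 1 → quotient 40, remainder 0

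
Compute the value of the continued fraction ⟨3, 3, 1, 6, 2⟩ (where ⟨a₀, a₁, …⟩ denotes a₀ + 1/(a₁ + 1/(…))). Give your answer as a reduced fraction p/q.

a_0 = 3: 3/1
a_1 = 3: 10/3
a_2 = 1: 13/4
a_3 = 6: 88/27
a_4 = 2: 189/58

189/58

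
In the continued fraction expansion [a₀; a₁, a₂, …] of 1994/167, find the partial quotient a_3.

1994 = 11·167 + 157, so a_0 = 11
167 = 1·157 + 10, so a_1 = 1
157 = 15·10 + 7, so a_2 = 15
10 = 1·7 + 3, so a_3 = 1

1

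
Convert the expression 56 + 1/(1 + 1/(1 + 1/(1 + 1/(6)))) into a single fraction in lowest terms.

1133/20

Build up convergents one term at a time:
a_0 = 56: 56/1
a_1 = 1: 57/1
a_2 = 1: 113/2
a_3 = 1: 170/3
a_4 = 6: 1133/20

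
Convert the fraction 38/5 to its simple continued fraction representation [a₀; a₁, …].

⌊38/5⌋ = 7, remainder 3
⌊5/3⌋ = 1, remainder 2
⌊3/2⌋ = 1, remainder 1
⌊2/1⌋ = 2, remainder 0

[7; 1, 1, 2]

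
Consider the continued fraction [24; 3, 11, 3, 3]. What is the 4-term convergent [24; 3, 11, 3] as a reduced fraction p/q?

Start with 3.
11 + 1/(3/1) = 11 + 1/3 = 34/3
3 + 1/(34/3) = 3 + 3/34 = 105/34
24 + 1/(105/34) = 24 + 34/105 = 2554/105

2554/105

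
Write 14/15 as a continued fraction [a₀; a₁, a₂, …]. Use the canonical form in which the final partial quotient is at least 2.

Run the Euclidean algorithm, recording each quotient:
14 = 0·15 + 14, so a_0 = 0
15 = 1·14 + 1, so a_1 = 1
14 = 14·1 + 0, so a_2 = 14

[0; 1, 14]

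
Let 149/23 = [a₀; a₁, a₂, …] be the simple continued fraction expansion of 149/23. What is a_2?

11

Apply division with remainder until the remainder is 0:
149 = 6·23 + 11, so a_0 = 6
23 = 2·11 + 1, so a_1 = 2
11 = 11·1 + 0, so a_2 = 11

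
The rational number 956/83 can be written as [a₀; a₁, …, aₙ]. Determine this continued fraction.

956 ÷ 83 → quotient 11, remainder 43
83 ÷ 43 → quotient 1, remainder 40
43 ÷ 40 → quotient 1, remainder 3
40 ÷ 3 → quotient 13, remainder 1
3 ÷ 1 → quotient 3, remainder 0

[11; 1, 1, 13, 3]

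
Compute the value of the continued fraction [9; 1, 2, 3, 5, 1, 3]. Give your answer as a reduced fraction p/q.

2347/242

a_0 = 9: 9/1
a_1 = 1: 10/1
a_2 = 2: 29/3
a_3 = 3: 97/10
a_4 = 5: 514/53
a_5 = 1: 611/63
a_6 = 3: 2347/242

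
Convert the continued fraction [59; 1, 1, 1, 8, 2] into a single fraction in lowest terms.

3281/55

Start with 2.
8 + 1/(2/1) = 8 + 1/2 = 17/2
1 + 1/(17/2) = 1 + 2/17 = 19/17
1 + 1/(19/17) = 1 + 17/19 = 36/19
1 + 1/(36/19) = 1 + 19/36 = 55/36
59 + 1/(55/36) = 59 + 36/55 = 3281/55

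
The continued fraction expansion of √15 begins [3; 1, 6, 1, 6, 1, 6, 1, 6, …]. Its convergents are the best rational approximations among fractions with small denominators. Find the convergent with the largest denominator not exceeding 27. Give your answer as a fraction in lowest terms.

List convergents until the denominator exceeds the bound:
a_0 = 3: 3/1  (≤ bound)
a_1 = 1: 4/1  (≤ bound)
a_2 = 6: 27/7  (≤ bound)
a_3 = 1: 31/8  (≤ bound)
a_4 = 6: 213/55  (> 27, stop)

31/8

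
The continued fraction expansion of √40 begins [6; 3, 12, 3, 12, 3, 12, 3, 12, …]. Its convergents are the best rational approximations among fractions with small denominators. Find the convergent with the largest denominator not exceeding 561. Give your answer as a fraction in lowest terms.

721/114

List convergents until the denominator exceeds the bound:
a_0 = 6: 6/1  (≤ bound)
a_1 = 3: 19/3  (≤ bound)
a_2 = 12: 234/37  (≤ bound)
a_3 = 3: 721/114  (≤ bound)
a_4 = 12: 8886/1405  (> 561, stop)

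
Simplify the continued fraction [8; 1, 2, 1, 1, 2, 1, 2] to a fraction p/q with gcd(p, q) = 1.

593/68

a_0 = 8: 8/1
a_1 = 1: 9/1
a_2 = 2: 26/3
a_3 = 1: 35/4
a_4 = 1: 61/7
a_5 = 2: 157/18
a_6 = 1: 218/25
a_7 = 2: 593/68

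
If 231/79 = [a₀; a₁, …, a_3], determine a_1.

1

231 ÷ 79 → quotient 2, remainder 73
79 ÷ 73 → quotient 1, remainder 6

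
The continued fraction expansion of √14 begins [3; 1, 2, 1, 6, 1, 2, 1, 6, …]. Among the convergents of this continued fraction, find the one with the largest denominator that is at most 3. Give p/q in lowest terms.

11/3

List convergents until the denominator exceeds the bound:
a_0 = 3: 3/1  (≤ bound)
a_1 = 1: 4/1  (≤ bound)
a_2 = 2: 11/3  (≤ bound)
a_3 = 1: 15/4  (> 3, stop)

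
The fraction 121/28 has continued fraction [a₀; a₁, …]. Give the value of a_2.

9

121 ÷ 28 → quotient 4, remainder 9
28 ÷ 9 → quotient 3, remainder 1
9 ÷ 1 → quotient 9, remainder 0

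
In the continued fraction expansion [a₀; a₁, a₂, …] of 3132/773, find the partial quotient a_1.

19

⌊3132/773⌋ = 4, remainder 40
⌊773/40⌋ = 19, remainder 13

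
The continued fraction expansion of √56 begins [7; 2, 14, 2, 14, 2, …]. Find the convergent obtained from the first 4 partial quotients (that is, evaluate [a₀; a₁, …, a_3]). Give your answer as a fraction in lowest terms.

Use the convergent recurrence hₖ = aₖ·hₖ₋₁ + hₖ₋₂ (and likewise for the denominators kₖ):
a_0 = 7: 7/1
a_1 = 2: 15/2
a_2 = 14: 217/29
a_3 = 2: 449/60

449/60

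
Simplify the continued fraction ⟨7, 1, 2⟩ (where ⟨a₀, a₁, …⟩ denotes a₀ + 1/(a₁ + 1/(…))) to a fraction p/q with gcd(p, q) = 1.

Start with 2.
1 + 1/(2/1) = 1 + 1/2 = 3/2
7 + 1/(3/2) = 7 + 2/3 = 23/3

23/3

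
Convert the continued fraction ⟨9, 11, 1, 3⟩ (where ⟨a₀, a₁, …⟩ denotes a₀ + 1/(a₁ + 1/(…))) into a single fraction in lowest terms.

Start with 3.
1 + 1/(3/1) = 1 + 1/3 = 4/3
11 + 1/(4/3) = 11 + 3/4 = 47/4
9 + 1/(47/4) = 9 + 4/47 = 427/47

427/47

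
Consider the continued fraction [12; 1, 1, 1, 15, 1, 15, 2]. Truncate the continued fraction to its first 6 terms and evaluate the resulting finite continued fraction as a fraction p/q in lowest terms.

Collapse the nested fraction from the inside out:
Start with 1.
15 + 1/(1/1) = 15 + 1/1 = 16/1
1 + 1/(16/1) = 1 + 1/16 = 17/16
1 + 1/(17/16) = 1 + 16/17 = 33/17
1 + 1/(33/17) = 1 + 17/33 = 50/33
12 + 1/(50/33) = 12 + 33/50 = 633/50

633/50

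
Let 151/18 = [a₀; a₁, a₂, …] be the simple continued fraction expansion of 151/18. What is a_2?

1

Run the Euclidean algorithm, recording each quotient:
151 = 8·18 + 7, so a_0 = 8
18 = 2·7 + 4, so a_1 = 2
7 = 1·4 + 3, so a_2 = 1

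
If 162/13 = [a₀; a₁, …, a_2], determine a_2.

6

Apply division with remainder until the remainder is 0:
162 ÷ 13 → quotient 12, remainder 6
13 ÷ 6 → quotient 2, remainder 1
6 ÷ 1 → quotient 6, remainder 0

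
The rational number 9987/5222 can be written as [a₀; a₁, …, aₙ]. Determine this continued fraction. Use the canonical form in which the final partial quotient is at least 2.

Run the Euclidean algorithm, recording each quotient:
9987 ÷ 5222 → quotient 1, remainder 4765
5222 ÷ 4765 → quotient 1, remainder 457
4765 ÷ 457 → quotient 10, remainder 195
457 ÷ 195 → quotient 2, remainder 67
195 ÷ 67 → quotient 2, remainder 61
67 ÷ 61 → quotient 1, remainder 6
61 ÷ 6 → quotient 10, remainder 1
6 ÷ 1 → quotient 6, remainder 0

[1; 1, 10, 2, 2, 1, 10, 6]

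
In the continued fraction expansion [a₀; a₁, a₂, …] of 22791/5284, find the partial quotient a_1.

3

22791 ÷ 5284 → quotient 4, remainder 1655
5284 ÷ 1655 → quotient 3, remainder 319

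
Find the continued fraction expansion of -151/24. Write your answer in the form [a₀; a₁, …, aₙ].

[-7; 1, 2, 2, 3]

Repeatedly divide and take the remainder:
-151 ÷ 24 → quotient -7, remainder 17
24 ÷ 17 → quotient 1, remainder 7
17 ÷ 7 → quotient 2, remainder 3
7 ÷ 3 → quotient 2, remainder 1
3 ÷ 1 → quotient 3, remainder 0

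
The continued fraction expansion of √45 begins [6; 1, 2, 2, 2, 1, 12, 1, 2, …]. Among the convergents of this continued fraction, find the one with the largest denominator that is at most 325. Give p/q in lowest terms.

2046/305

a_0 = 6: 6/1  (≤ bound)
a_1 = 1: 7/1  (≤ bound)
a_2 = 2: 20/3  (≤ bound)
a_3 = 2: 47/7  (≤ bound)
a_4 = 2: 114/17  (≤ bound)
a_5 = 1: 161/24  (≤ bound)
a_6 = 12: 2046/305  (≤ bound)
a_7 = 1: 2207/329  (> 325, stop)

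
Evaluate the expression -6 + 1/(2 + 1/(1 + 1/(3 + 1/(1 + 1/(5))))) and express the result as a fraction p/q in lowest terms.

Collapse the nested fraction from the inside out:
Start with 5.
1 + 1/(5/1) = 1 + 1/5 = 6/5
3 + 1/(6/5) = 3 + 5/6 = 23/6
1 + 1/(23/6) = 1 + 6/23 = 29/23
2 + 1/(29/23) = 2 + 23/29 = 81/29
-6 + 1/(81/29) = -6 + 29/81 = -457/81

-457/81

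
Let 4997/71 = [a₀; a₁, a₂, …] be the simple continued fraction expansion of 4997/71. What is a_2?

4997 = 70·71 + 27, so a_0 = 70
71 = 2·27 + 17, so a_1 = 2
27 = 1·17 + 10, so a_2 = 1

1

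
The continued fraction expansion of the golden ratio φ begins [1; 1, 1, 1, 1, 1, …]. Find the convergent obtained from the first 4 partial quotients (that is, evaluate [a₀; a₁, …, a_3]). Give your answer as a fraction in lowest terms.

5/3

Build up convergents one term at a time:
a_0 = 1: 1/1
a_1 = 1: 2/1
a_2 = 1: 3/2
a_3 = 1: 5/3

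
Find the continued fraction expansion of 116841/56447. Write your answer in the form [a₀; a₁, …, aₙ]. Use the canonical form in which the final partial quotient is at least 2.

⌊116841/56447⌋ = 2, remainder 3947
⌊56447/3947⌋ = 14, remainder 1189
⌊3947/1189⌋ = 3, remainder 380
⌊1189/380⌋ = 3, remainder 49
⌊380/49⌋ = 7, remainder 37
⌊49/37⌋ = 1, remainder 12
⌊37/12⌋ = 3, remainder 1
⌊12/1⌋ = 12, remainder 0

[2; 14, 3, 3, 7, 1, 3, 12]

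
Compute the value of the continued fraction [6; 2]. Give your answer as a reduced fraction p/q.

13/2

Starting at the tail and folding back:
Start with 2.
6 + 1/(2/1) = 6 + 1/2 = 13/2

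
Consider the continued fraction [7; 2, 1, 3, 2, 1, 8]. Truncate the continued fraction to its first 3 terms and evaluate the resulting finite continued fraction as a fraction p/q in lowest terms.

Build up convergents one term at a time:
a_0 = 7: 7/1
a_1 = 2: 15/2
a_2 = 1: 22/3

22/3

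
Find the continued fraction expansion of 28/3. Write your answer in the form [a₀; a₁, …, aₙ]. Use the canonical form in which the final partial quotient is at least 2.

Run the Euclidean algorithm, recording each quotient:
28 = 9·3 + 1, so a_0 = 9
3 = 3·1 + 0, so a_1 = 3

[9; 3]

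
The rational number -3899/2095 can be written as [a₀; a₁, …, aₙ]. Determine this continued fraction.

-3899 ÷ 2095 → quotient -2, remainder 291
2095 ÷ 291 → quotient 7, remainder 58
291 ÷ 58 → quotient 5, remainder 1
58 ÷ 1 → quotient 58, remainder 0

[-2; 7, 5, 58]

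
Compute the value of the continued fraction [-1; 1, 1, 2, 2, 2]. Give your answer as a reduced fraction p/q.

-12/29

Collapse the nested fraction from the inside out:
Start with 2.
2 + 1/(2/1) = 2 + 1/2 = 5/2
2 + 1/(5/2) = 2 + 2/5 = 12/5
1 + 1/(12/5) = 1 + 5/12 = 17/12
1 + 1/(17/12) = 1 + 12/17 = 29/17
-1 + 1/(29/17) = -1 + 17/29 = -12/29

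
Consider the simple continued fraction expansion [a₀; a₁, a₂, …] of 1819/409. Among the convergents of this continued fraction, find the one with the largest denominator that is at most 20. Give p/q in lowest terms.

List convergents until the denominator exceeds the bound:
a_0 = 4: 4/1  (≤ bound)
a_1 = 2: 9/2  (≤ bound)
a_2 = 4: 40/9  (≤ bound)
a_3 = 3: 129/29  (> 20, stop)

40/9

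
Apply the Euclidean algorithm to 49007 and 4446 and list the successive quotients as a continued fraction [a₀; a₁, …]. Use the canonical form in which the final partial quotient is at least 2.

[11; 44, 50, 2]

49007 = 11·4446 + 101, so a_0 = 11
4446 = 44·101 + 2, so a_1 = 44
101 = 50·2 + 1, so a_2 = 50
2 = 2·1 + 0, so a_3 = 2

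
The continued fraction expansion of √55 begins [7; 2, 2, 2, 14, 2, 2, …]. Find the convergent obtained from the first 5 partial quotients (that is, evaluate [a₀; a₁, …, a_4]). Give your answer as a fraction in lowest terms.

1283/173

Compute successive convergents:
a_0 = 7: 7/1
a_1 = 2: 15/2
a_2 = 2: 37/5
a_3 = 2: 89/12
a_4 = 14: 1283/173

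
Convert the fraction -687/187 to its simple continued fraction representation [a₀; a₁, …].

[-4; 3, 15, 4]

⌊-687/187⌋ = -4, remainder 61
⌊187/61⌋ = 3, remainder 4
⌊61/4⌋ = 15, remainder 1
⌊4/1⌋ = 4, remainder 0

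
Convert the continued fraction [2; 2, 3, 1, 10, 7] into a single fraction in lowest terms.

1681/688

a_0 = 2: 2/1
a_1 = 2: 5/2
a_2 = 3: 17/7
a_3 = 1: 22/9
a_4 = 10: 237/97
a_5 = 7: 1681/688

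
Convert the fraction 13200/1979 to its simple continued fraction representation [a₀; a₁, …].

13200 = 6·1979 + 1326, so a_0 = 6
1979 = 1·1326 + 653, so a_1 = 1
1326 = 2·653 + 20, so a_2 = 2
653 = 32·20 + 13, so a_3 = 32
20 = 1·13 + 7, so a_4 = 1
13 = 1·7 + 6, so a_5 = 1
7 = 1·6 + 1, so a_6 = 1
6 = 6·1 + 0, so a_7 = 6

[6; 1, 2, 32, 1, 1, 1, 6]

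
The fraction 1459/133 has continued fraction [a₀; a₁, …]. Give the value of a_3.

⌊1459/133⌋ = 10, remainder 129
⌊133/129⌋ = 1, remainder 4
⌊129/4⌋ = 32, remainder 1
⌊4/1⌋ = 4, remainder 0

4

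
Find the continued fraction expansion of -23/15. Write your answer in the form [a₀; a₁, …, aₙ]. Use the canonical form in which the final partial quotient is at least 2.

[-2; 2, 7]

Run the Euclidean algorithm, recording each quotient:
-23 = -2·15 + 7, so a_0 = -2
15 = 2·7 + 1, so a_1 = 2
7 = 7·1 + 0, so a_2 = 7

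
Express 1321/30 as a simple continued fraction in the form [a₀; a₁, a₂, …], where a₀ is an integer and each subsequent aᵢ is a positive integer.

[44; 30]

Run the Euclidean algorithm, recording each quotient:
1321 = 44·30 + 1, so a_0 = 44
30 = 30·1 + 0, so a_1 = 30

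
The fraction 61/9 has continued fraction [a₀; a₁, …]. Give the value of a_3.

2

Run the Euclidean algorithm, recording each quotient:
61 = 6·9 + 7, so a_0 = 6
9 = 1·7 + 2, so a_1 = 1
7 = 3·2 + 1, so a_2 = 3
2 = 2·1 + 0, so a_3 = 2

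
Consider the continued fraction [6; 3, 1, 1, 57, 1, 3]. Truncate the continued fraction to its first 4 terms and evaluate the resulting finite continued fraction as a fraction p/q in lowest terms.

Use the convergent recurrence hₖ = aₖ·hₖ₋₁ + hₖ₋₂ (and likewise for the denominators kₖ):
a_0 = 6: 6/1
a_1 = 3: 19/3
a_2 = 1: 25/4
a_3 = 1: 44/7

44/7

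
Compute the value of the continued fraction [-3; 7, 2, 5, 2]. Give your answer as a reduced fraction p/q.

-513/179

Start with 2.
5 + 1/(2/1) = 5 + 1/2 = 11/2
2 + 1/(11/2) = 2 + 2/11 = 24/11
7 + 1/(24/11) = 7 + 11/24 = 179/24
-3 + 1/(179/24) = -3 + 24/179 = -513/179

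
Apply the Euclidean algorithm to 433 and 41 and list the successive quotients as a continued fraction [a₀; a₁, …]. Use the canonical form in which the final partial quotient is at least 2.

Repeatedly divide and take the remainder:
433 = 10·41 + 23, so a_0 = 10
41 = 1·23 + 18, so a_1 = 1
23 = 1·18 + 5, so a_2 = 1
18 = 3·5 + 3, so a_3 = 3
5 = 1·3 + 2, so a_4 = 1
3 = 1·2 + 1, so a_5 = 1
2 = 2·1 + 0, so a_6 = 2

[10; 1, 1, 3, 1, 1, 2]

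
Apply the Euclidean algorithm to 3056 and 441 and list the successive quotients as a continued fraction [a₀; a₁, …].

[6; 1, 13, 4, 2, 3]

Repeatedly divide and take the remainder:
3056 ÷ 441 → quotient 6, remainder 410
441 ÷ 410 → quotient 1, remainder 31
410 ÷ 31 → quotient 13, remainder 7
31 ÷ 7 → quotient 4, remainder 3
7 ÷ 3 → quotient 2, remainder 1
3 ÷ 1 → quotient 3, remainder 0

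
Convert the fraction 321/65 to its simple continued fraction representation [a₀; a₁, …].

[4; 1, 15, 4]

321 = 4·65 + 61, so a_0 = 4
65 = 1·61 + 4, so a_1 = 1
61 = 15·4 + 1, so a_2 = 15
4 = 4·1 + 0, so a_3 = 4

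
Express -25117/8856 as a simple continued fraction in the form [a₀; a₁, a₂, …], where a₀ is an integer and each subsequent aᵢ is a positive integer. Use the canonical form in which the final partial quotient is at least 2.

[-3; 6, 9, 1, 2, 16, 3]

-25117 = -3·8856 + 1451, so a_0 = -3
8856 = 6·1451 + 150, so a_1 = 6
1451 = 9·150 + 101, so a_2 = 9
150 = 1·101 + 49, so a_3 = 1
101 = 2·49 + 3, so a_4 = 2
49 = 16·3 + 1, so a_5 = 16
3 = 3·1 + 0, so a_6 = 3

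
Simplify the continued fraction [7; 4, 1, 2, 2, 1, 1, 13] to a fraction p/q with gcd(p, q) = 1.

7840/1087

a_0 = 7: 7/1
a_1 = 4: 29/4
a_2 = 1: 36/5
a_3 = 2: 101/14
a_4 = 2: 238/33
a_5 = 1: 339/47
a_6 = 1: 577/80
a_7 = 13: 7840/1087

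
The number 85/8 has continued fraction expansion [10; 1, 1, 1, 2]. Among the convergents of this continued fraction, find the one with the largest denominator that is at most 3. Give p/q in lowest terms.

32/3

a_0 = 10: 10/1  (≤ bound)
a_1 = 1: 11/1  (≤ bound)
a_2 = 1: 21/2  (≤ bound)
a_3 = 1: 32/3  (≤ bound)
a_4 = 2: 85/8  (> 3, stop)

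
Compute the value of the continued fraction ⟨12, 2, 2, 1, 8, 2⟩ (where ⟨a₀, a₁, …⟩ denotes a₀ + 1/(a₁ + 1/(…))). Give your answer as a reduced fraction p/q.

Compute successive convergents:
a_0 = 12: 12/1
a_1 = 2: 25/2
a_2 = 2: 62/5
a_3 = 1: 87/7
a_4 = 8: 758/61
a_5 = 2: 1603/129

1603/129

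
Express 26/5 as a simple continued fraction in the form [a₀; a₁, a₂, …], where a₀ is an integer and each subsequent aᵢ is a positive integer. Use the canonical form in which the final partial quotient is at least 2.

[5; 5]

26 ÷ 5 → quotient 5, remainder 1
5 ÷ 1 → quotient 5, remainder 0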